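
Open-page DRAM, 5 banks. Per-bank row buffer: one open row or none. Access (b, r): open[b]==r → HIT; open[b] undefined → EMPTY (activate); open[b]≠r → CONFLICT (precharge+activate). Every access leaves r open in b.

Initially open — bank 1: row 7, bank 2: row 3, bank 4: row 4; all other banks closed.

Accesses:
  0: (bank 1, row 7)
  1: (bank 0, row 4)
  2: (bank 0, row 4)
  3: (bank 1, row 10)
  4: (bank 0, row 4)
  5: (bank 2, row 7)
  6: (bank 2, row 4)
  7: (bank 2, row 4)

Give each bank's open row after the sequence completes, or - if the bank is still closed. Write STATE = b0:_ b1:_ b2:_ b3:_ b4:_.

0: bank 1 row 7 — prev 7 → HIT
1: bank 0 row 4 — prev None → EMPTY
2: bank 0 row 4 — prev 4 → HIT
3: bank 1 row 10 — prev 7 → CONFLICT
4: bank 0 row 4 — prev 4 → HIT
5: bank 2 row 7 — prev 3 → CONFLICT
6: bank 2 row 4 — prev 7 → CONFLICT
7: bank 2 row 4 — prev 4 → HIT

STATE = b0:4 b1:10 b2:4 b3:- b4:4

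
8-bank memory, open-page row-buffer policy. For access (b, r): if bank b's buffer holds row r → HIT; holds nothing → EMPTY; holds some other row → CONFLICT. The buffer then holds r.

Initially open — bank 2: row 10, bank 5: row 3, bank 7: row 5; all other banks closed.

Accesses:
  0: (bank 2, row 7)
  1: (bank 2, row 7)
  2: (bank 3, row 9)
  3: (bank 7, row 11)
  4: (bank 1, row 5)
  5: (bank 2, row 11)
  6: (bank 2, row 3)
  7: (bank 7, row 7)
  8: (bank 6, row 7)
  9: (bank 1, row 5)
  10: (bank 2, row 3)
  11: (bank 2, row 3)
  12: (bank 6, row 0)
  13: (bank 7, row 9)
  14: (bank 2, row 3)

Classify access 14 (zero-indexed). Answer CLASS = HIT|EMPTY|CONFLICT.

  [0] b2 r7: had r10 ⇒ C
  [1] b2 r7: had r7 ⇒ H
  [2] b3 r9: no row ⇒ E
  [3] b7 r11: had r5 ⇒ C
  [4] b1 r5: no row ⇒ E
  [5] b2 r11: had r7 ⇒ C
  [6] b2 r3: had r11 ⇒ C
  [7] b7 r7: had r11 ⇒ C
  [8] b6 r7: no row ⇒ E
  [9] b1 r5: had r5 ⇒ H
  [10] b2 r3: had r3 ⇒ H
  [11] b2 r3: had r3 ⇒ H
  [12] b6 r0: had r7 ⇒ C
  [13] b7 r9: had r7 ⇒ C
  [14] b2 r3: had r3 ⇒ H

CLASS = HIT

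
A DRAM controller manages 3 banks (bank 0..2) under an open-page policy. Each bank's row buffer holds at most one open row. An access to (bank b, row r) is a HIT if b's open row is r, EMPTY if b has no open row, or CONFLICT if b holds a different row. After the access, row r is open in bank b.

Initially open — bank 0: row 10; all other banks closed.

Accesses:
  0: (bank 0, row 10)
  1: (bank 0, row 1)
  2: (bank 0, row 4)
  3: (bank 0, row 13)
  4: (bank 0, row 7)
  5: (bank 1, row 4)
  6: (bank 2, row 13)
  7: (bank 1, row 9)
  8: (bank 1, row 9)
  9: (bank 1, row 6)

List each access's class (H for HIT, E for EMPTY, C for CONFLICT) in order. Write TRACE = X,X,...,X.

TRACE = H,C,C,C,C,E,E,C,H,C

  [0] b0 r10: had r10 ⇒ H
  [1] b0 r1: had r10 ⇒ C
  [2] b0 r4: had r1 ⇒ C
  [3] b0 r13: had r4 ⇒ C
  [4] b0 r7: had r13 ⇒ C
  [5] b1 r4: no row ⇒ E
  [6] b2 r13: no row ⇒ E
  [7] b1 r9: had r4 ⇒ C
  [8] b1 r9: had r9 ⇒ H
  [9] b1 r6: had r9 ⇒ C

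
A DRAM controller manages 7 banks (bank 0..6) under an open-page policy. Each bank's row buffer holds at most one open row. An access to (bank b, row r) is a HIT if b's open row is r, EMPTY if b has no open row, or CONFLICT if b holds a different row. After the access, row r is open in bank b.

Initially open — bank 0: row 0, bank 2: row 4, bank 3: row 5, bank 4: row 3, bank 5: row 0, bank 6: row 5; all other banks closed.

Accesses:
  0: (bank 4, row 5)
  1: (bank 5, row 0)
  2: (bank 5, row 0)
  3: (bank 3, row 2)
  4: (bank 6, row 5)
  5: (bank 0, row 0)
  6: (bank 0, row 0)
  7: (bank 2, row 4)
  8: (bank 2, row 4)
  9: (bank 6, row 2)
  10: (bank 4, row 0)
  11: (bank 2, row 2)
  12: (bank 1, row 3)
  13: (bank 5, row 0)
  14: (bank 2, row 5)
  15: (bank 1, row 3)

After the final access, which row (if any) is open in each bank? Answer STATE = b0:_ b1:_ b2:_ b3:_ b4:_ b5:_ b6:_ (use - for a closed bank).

step 0: bank4 3->5 [CONFLICT]
step 1: bank5 0->0 [HIT]
step 2: bank5 0->0 [HIT]
step 3: bank3 5->2 [CONFLICT]
step 4: bank6 5->5 [HIT]
step 5: bank0 0->0 [HIT]
step 6: bank0 0->0 [HIT]
step 7: bank2 4->4 [HIT]
step 8: bank2 4->4 [HIT]
step 9: bank6 5->2 [CONFLICT]
step 10: bank4 5->0 [CONFLICT]
step 11: bank2 4->2 [CONFLICT]
step 12: bank1 None->3 [EMPTY]
step 13: bank5 0->0 [HIT]
step 14: bank2 2->5 [CONFLICT]
step 15: bank1 3->3 [HIT]

STATE = b0:0 b1:3 b2:5 b3:2 b4:0 b5:0 b6:2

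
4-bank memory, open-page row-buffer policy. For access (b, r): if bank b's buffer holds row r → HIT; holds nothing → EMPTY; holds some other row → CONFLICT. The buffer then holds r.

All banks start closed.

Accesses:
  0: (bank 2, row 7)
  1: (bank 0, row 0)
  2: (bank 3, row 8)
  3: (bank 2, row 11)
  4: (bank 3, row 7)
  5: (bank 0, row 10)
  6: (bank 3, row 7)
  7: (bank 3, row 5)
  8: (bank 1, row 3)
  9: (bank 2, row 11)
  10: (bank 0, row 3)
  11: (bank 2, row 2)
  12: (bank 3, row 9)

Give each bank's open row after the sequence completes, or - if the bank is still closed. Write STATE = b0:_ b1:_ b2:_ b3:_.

0: bank 2 row 7 — prev None → EMPTY
1: bank 0 row 0 — prev None → EMPTY
2: bank 3 row 8 — prev None → EMPTY
3: bank 2 row 11 — prev 7 → CONFLICT
4: bank 3 row 7 — prev 8 → CONFLICT
5: bank 0 row 10 — prev 0 → CONFLICT
6: bank 3 row 7 — prev 7 → HIT
7: bank 3 row 5 — prev 7 → CONFLICT
8: bank 1 row 3 — prev None → EMPTY
9: bank 2 row 11 — prev 11 → HIT
10: bank 0 row 3 — prev 10 → CONFLICT
11: bank 2 row 2 — prev 11 → CONFLICT
12: bank 3 row 9 — prev 5 → CONFLICT

STATE = b0:3 b1:3 b2:2 b3:9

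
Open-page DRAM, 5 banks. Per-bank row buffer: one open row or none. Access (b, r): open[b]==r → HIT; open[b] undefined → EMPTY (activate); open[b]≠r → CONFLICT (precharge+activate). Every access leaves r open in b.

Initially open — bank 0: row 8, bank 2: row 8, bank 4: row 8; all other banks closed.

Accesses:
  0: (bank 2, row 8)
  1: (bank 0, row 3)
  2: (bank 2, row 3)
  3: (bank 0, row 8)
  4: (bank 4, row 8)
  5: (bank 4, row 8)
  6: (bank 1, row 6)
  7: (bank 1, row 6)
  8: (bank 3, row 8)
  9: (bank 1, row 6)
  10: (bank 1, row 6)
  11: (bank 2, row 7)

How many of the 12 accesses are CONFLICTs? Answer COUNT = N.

step 0: bank2 8->8 [HIT]
step 1: bank0 8->3 [CONFLICT]
step 2: bank2 8->3 [CONFLICT]
step 3: bank0 3->8 [CONFLICT]
step 4: bank4 8->8 [HIT]
step 5: bank4 8->8 [HIT]
step 6: bank1 None->6 [EMPTY]
step 7: bank1 6->6 [HIT]
step 8: bank3 None->8 [EMPTY]
step 9: bank1 6->6 [HIT]
step 10: bank1 6->6 [HIT]
step 11: bank2 3->7 [CONFLICT]

COUNT = 4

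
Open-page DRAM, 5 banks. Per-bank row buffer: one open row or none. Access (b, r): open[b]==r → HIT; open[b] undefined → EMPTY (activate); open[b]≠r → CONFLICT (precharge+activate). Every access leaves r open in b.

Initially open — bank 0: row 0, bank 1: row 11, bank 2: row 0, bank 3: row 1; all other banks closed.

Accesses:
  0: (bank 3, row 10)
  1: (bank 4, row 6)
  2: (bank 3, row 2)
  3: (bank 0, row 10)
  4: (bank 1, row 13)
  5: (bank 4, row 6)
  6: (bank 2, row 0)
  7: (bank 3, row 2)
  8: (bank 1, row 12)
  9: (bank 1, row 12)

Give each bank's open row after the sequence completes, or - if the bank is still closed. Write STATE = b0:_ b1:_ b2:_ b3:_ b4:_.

0: bank 3 row 10 — prev 1 → CONFLICT
1: bank 4 row 6 — prev None → EMPTY
2: bank 3 row 2 — prev 10 → CONFLICT
3: bank 0 row 10 — prev 0 → CONFLICT
4: bank 1 row 13 — prev 11 → CONFLICT
5: bank 4 row 6 — prev 6 → HIT
6: bank 2 row 0 — prev 0 → HIT
7: bank 3 row 2 — prev 2 → HIT
8: bank 1 row 12 — prev 13 → CONFLICT
9: bank 1 row 12 — prev 12 → HIT

STATE = b0:10 b1:12 b2:0 b3:2 b4:6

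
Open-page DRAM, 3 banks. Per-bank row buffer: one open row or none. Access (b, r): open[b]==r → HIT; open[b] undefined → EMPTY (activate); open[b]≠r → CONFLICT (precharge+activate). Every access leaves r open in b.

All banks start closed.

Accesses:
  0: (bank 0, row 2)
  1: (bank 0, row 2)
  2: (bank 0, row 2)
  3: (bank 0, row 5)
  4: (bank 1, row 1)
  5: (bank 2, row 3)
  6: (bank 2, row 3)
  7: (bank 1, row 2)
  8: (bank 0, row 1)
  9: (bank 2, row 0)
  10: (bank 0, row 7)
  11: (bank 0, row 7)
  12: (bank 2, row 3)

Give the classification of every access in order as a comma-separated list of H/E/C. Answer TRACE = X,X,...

TRACE = E,H,H,C,E,E,H,C,C,C,C,H,C

0: bank 0 row 2 — prev None → EMPTY
1: bank 0 row 2 — prev 2 → HIT
2: bank 0 row 2 — prev 2 → HIT
3: bank 0 row 5 — prev 2 → CONFLICT
4: bank 1 row 1 — prev None → EMPTY
5: bank 2 row 3 — prev None → EMPTY
6: bank 2 row 3 — prev 3 → HIT
7: bank 1 row 2 — prev 1 → CONFLICT
8: bank 0 row 1 — prev 5 → CONFLICT
9: bank 2 row 0 — prev 3 → CONFLICT
10: bank 0 row 7 — prev 1 → CONFLICT
11: bank 0 row 7 — prev 7 → HIT
12: bank 2 row 3 — prev 0 → CONFLICT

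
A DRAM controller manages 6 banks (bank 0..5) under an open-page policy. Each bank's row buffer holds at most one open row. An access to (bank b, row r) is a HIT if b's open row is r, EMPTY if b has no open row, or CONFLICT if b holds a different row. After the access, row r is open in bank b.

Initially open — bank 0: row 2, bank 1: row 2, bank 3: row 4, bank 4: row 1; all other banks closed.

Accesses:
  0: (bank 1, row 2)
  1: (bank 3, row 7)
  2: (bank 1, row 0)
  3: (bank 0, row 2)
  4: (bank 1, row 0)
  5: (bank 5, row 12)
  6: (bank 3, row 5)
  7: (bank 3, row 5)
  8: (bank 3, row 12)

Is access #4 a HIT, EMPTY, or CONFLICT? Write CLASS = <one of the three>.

CLASS = HIT

0: bank 1 row 2 — prev 2 → HIT
1: bank 3 row 7 — prev 4 → CONFLICT
2: bank 1 row 0 — prev 2 → CONFLICT
3: bank 0 row 2 — prev 2 → HIT
4: bank 1 row 0 — prev 0 → HIT
5: bank 5 row 12 — prev None → EMPTY
6: bank 3 row 5 — prev 7 → CONFLICT
7: bank 3 row 5 — prev 5 → HIT
8: bank 3 row 12 — prev 5 → CONFLICT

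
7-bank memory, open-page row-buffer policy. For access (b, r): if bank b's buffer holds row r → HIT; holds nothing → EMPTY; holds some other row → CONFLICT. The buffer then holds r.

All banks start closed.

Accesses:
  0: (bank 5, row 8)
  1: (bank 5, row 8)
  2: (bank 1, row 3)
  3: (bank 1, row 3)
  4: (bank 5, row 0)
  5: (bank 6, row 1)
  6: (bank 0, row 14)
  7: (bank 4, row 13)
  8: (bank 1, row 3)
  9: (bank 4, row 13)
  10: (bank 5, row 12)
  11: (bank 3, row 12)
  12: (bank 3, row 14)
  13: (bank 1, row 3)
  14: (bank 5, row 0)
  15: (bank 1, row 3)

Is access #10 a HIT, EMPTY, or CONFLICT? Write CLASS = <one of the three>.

step 0: bank5 None->8 [EMPTY]
step 1: bank5 8->8 [HIT]
step 2: bank1 None->3 [EMPTY]
step 3: bank1 3->3 [HIT]
step 4: bank5 8->0 [CONFLICT]
step 5: bank6 None->1 [EMPTY]
step 6: bank0 None->14 [EMPTY]
step 7: bank4 None->13 [EMPTY]
step 8: bank1 3->3 [HIT]
step 9: bank4 13->13 [HIT]
step 10: bank5 0->12 [CONFLICT]
step 11: bank3 None->12 [EMPTY]
step 12: bank3 12->14 [CONFLICT]
step 13: bank1 3->3 [HIT]
step 14: bank5 12->0 [CONFLICT]
step 15: bank1 3->3 [HIT]

CLASS = CONFLICT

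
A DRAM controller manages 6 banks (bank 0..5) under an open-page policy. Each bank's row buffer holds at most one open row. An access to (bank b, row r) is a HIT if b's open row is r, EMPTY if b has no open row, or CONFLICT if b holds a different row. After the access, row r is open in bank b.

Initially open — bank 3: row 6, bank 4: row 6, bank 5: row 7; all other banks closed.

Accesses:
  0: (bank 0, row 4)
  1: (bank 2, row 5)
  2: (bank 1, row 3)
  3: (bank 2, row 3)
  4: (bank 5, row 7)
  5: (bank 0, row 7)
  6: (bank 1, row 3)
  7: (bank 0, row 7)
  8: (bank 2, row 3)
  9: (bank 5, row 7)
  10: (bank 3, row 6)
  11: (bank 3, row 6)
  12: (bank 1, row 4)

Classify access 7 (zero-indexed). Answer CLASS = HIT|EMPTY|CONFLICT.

CLASS = HIT

#0 (0,4) E
#1 (2,5) E
#2 (1,3) E
#3 (2,3) C  (was 5)
#4 (5,7) H  (was 7)
#5 (0,7) C  (was 4)
#6 (1,3) H  (was 3)
#7 (0,7) H  (was 7)
#8 (2,3) H  (was 3)
#9 (5,7) H  (was 7)
#10 (3,6) H  (was 6)
#11 (3,6) H  (was 6)
#12 (1,4) C  (was 3)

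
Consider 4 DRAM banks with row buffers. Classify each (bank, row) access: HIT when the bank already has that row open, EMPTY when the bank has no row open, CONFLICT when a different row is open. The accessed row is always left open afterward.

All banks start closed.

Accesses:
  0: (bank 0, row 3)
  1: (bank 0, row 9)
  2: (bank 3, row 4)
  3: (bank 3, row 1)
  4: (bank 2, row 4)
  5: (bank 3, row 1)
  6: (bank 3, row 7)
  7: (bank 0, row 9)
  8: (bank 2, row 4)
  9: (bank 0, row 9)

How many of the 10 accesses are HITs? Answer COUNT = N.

COUNT = 4

0: bank 0 row 3 — prev None → EMPTY
1: bank 0 row 9 — prev 3 → CONFLICT
2: bank 3 row 4 — prev None → EMPTY
3: bank 3 row 1 — prev 4 → CONFLICT
4: bank 2 row 4 — prev None → EMPTY
5: bank 3 row 1 — prev 1 → HIT
6: bank 3 row 7 — prev 1 → CONFLICT
7: bank 0 row 9 — prev 9 → HIT
8: bank 2 row 4 — prev 4 → HIT
9: bank 0 row 9 — prev 9 → HIT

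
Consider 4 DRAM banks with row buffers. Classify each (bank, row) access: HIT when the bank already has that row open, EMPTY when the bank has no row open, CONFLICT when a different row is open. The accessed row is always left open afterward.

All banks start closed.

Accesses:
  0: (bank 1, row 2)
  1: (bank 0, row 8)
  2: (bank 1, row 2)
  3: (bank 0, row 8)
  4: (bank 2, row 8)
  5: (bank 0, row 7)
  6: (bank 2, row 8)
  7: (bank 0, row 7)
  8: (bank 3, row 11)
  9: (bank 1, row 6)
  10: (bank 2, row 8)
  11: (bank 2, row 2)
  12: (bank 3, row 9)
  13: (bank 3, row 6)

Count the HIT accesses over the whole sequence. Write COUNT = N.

COUNT = 5

0: bank 1 row 2 — prev None → EMPTY
1: bank 0 row 8 — prev None → EMPTY
2: bank 1 row 2 — prev 2 → HIT
3: bank 0 row 8 — prev 8 → HIT
4: bank 2 row 8 — prev None → EMPTY
5: bank 0 row 7 — prev 8 → CONFLICT
6: bank 2 row 8 — prev 8 → HIT
7: bank 0 row 7 — prev 7 → HIT
8: bank 3 row 11 — prev None → EMPTY
9: bank 1 row 6 — prev 2 → CONFLICT
10: bank 2 row 8 — prev 8 → HIT
11: bank 2 row 2 — prev 8 → CONFLICT
12: bank 3 row 9 — prev 11 → CONFLICT
13: bank 3 row 6 — prev 9 → CONFLICT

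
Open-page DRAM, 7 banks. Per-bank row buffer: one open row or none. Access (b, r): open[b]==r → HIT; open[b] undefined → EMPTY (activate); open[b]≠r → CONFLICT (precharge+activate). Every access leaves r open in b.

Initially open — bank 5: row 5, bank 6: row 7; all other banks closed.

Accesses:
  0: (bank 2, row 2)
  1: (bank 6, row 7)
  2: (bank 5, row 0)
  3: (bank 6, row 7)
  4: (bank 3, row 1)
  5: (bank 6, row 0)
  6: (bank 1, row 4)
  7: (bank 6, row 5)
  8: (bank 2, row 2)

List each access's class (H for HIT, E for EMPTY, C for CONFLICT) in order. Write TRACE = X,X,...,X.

  [0] b2 r2: no row ⇒ E
  [1] b6 r7: had r7 ⇒ H
  [2] b5 r0: had r5 ⇒ C
  [3] b6 r7: had r7 ⇒ H
  [4] b3 r1: no row ⇒ E
  [5] b6 r0: had r7 ⇒ C
  [6] b1 r4: no row ⇒ E
  [7] b6 r5: had r0 ⇒ C
  [8] b2 r2: had r2 ⇒ H

TRACE = E,H,C,H,E,C,E,C,H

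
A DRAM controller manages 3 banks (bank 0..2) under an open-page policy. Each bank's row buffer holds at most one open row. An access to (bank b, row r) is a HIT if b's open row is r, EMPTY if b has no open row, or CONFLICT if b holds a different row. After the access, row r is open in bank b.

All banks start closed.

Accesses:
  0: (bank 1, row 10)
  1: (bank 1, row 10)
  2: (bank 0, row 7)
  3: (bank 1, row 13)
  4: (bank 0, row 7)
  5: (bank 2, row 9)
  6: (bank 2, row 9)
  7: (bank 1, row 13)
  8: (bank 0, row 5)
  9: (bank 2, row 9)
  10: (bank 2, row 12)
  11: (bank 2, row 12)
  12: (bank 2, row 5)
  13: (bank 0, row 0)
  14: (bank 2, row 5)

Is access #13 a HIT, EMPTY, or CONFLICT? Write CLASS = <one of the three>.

  [0] b1 r10: no row ⇒ E
  [1] b1 r10: had r10 ⇒ H
  [2] b0 r7: no row ⇒ E
  [3] b1 r13: had r10 ⇒ C
  [4] b0 r7: had r7 ⇒ H
  [5] b2 r9: no row ⇒ E
  [6] b2 r9: had r9 ⇒ H
  [7] b1 r13: had r13 ⇒ H
  [8] b0 r5: had r7 ⇒ C
  [9] b2 r9: had r9 ⇒ H
  [10] b2 r12: had r9 ⇒ C
  [11] b2 r12: had r12 ⇒ H
  [12] b2 r5: had r12 ⇒ C
  [13] b0 r0: had r5 ⇒ C
  [14] b2 r5: had r5 ⇒ H

CLASS = CONFLICT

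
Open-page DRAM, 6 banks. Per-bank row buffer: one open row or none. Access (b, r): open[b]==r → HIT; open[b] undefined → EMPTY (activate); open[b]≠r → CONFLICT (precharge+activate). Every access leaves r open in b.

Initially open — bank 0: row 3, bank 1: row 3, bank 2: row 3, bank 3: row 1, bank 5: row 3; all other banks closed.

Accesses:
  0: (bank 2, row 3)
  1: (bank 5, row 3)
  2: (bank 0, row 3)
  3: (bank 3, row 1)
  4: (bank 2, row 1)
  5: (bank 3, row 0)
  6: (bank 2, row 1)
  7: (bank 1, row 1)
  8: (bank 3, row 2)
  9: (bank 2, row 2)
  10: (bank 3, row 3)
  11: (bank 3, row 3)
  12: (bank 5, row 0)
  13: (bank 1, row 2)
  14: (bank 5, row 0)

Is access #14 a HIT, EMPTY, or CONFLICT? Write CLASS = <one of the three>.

0: bank 2 row 3 — prev 3 → HIT
1: bank 5 row 3 — prev 3 → HIT
2: bank 0 row 3 — prev 3 → HIT
3: bank 3 row 1 — prev 1 → HIT
4: bank 2 row 1 — prev 3 → CONFLICT
5: bank 3 row 0 — prev 1 → CONFLICT
6: bank 2 row 1 — prev 1 → HIT
7: bank 1 row 1 — prev 3 → CONFLICT
8: bank 3 row 2 — prev 0 → CONFLICT
9: bank 2 row 2 — prev 1 → CONFLICT
10: bank 3 row 3 — prev 2 → CONFLICT
11: bank 3 row 3 — prev 3 → HIT
12: bank 5 row 0 — prev 3 → CONFLICT
13: bank 1 row 2 — prev 1 → CONFLICT
14: bank 5 row 0 — prev 0 → HIT

CLASS = HIT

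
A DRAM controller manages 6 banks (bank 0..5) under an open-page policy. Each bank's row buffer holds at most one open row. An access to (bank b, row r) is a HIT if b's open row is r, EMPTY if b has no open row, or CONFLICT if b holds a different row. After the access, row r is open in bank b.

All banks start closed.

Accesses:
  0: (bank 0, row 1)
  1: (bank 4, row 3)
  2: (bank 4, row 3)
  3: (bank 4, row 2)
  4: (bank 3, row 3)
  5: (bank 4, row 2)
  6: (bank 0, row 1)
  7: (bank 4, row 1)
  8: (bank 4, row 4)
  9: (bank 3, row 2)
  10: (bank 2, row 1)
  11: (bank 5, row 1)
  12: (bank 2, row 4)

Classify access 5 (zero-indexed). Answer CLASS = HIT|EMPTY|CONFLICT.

CLASS = HIT

  [0] b0 r1: no row ⇒ E
  [1] b4 r3: no row ⇒ E
  [2] b4 r3: had r3 ⇒ H
  [3] b4 r2: had r3 ⇒ C
  [4] b3 r3: no row ⇒ E
  [5] b4 r2: had r2 ⇒ H
  [6] b0 r1: had r1 ⇒ H
  [7] b4 r1: had r2 ⇒ C
  [8] b4 r4: had r1 ⇒ C
  [9] b3 r2: had r3 ⇒ C
  [10] b2 r1: no row ⇒ E
  [11] b5 r1: no row ⇒ E
  [12] b2 r4: had r1 ⇒ C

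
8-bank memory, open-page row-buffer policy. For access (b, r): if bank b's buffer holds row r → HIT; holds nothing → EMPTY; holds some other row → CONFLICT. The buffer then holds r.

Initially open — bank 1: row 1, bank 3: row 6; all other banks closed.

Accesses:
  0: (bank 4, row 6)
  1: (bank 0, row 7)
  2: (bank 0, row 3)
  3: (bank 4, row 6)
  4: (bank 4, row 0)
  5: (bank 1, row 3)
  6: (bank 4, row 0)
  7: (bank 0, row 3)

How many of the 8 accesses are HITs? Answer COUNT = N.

0: bank 4 row 6 — prev None → EMPTY
1: bank 0 row 7 — prev None → EMPTY
2: bank 0 row 3 — prev 7 → CONFLICT
3: bank 4 row 6 — prev 6 → HIT
4: bank 4 row 0 — prev 6 → CONFLICT
5: bank 1 row 3 — prev 1 → CONFLICT
6: bank 4 row 0 — prev 0 → HIT
7: bank 0 row 3 — prev 3 → HIT

COUNT = 3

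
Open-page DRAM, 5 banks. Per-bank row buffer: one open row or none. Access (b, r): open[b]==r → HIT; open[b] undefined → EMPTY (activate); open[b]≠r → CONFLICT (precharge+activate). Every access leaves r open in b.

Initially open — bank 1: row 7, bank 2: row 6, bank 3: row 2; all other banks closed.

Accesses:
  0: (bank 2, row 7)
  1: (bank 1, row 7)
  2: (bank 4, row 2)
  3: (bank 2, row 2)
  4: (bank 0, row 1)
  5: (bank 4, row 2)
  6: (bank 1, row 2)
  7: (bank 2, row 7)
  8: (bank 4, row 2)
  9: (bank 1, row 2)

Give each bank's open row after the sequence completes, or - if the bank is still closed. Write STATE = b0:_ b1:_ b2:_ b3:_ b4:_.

STATE = b0:1 b1:2 b2:7 b3:2 b4:2

step 0: bank2 6->7 [CONFLICT]
step 1: bank1 7->7 [HIT]
step 2: bank4 None->2 [EMPTY]
step 3: bank2 7->2 [CONFLICT]
step 4: bank0 None->1 [EMPTY]
step 5: bank4 2->2 [HIT]
step 6: bank1 7->2 [CONFLICT]
step 7: bank2 2->7 [CONFLICT]
step 8: bank4 2->2 [HIT]
step 9: bank1 2->2 [HIT]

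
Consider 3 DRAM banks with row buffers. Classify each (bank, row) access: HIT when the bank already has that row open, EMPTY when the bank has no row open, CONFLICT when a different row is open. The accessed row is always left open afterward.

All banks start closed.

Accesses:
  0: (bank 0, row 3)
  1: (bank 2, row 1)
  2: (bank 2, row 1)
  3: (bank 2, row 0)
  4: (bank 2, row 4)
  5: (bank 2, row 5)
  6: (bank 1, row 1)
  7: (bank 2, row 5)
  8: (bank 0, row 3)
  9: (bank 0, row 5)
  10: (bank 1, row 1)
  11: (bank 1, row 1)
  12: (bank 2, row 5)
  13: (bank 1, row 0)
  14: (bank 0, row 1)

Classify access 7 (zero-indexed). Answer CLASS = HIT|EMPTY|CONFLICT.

step 0: bank0 None->3 [EMPTY]
step 1: bank2 None->1 [EMPTY]
step 2: bank2 1->1 [HIT]
step 3: bank2 1->0 [CONFLICT]
step 4: bank2 0->4 [CONFLICT]
step 5: bank2 4->5 [CONFLICT]
step 6: bank1 None->1 [EMPTY]
step 7: bank2 5->5 [HIT]
step 8: bank0 3->3 [HIT]
step 9: bank0 3->5 [CONFLICT]
step 10: bank1 1->1 [HIT]
step 11: bank1 1->1 [HIT]
step 12: bank2 5->5 [HIT]
step 13: bank1 1->0 [CONFLICT]
step 14: bank0 5->1 [CONFLICT]

CLASS = HIT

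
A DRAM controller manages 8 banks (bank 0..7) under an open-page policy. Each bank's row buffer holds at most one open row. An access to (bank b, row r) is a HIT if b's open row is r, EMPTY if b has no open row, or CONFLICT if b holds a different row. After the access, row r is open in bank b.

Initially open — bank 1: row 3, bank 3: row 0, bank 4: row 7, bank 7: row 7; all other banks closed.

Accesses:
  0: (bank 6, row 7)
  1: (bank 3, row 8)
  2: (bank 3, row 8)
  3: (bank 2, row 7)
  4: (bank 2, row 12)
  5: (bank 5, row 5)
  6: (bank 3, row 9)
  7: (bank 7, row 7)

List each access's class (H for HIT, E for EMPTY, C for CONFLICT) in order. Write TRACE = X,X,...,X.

TRACE = E,C,H,E,C,E,C,H

0: bank 6 row 7 — prev None → EMPTY
1: bank 3 row 8 — prev 0 → CONFLICT
2: bank 3 row 8 — prev 8 → HIT
3: bank 2 row 7 — prev None → EMPTY
4: bank 2 row 12 — prev 7 → CONFLICT
5: bank 5 row 5 — prev None → EMPTY
6: bank 3 row 9 — prev 8 → CONFLICT
7: bank 7 row 7 — prev 7 → HIT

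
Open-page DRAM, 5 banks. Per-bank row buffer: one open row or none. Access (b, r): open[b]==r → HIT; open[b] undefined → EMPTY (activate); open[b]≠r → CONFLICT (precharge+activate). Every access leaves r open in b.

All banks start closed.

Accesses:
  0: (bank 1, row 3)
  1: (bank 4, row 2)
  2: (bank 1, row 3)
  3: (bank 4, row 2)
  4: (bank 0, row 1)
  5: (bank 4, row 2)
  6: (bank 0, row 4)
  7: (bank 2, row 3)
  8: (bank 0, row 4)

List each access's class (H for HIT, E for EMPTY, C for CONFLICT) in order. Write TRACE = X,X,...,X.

step 0: bank1 None->3 [EMPTY]
step 1: bank4 None->2 [EMPTY]
step 2: bank1 3->3 [HIT]
step 3: bank4 2->2 [HIT]
step 4: bank0 None->1 [EMPTY]
step 5: bank4 2->2 [HIT]
step 6: bank0 1->4 [CONFLICT]
step 7: bank2 None->3 [EMPTY]
step 8: bank0 4->4 [HIT]

TRACE = E,E,H,H,E,H,C,E,H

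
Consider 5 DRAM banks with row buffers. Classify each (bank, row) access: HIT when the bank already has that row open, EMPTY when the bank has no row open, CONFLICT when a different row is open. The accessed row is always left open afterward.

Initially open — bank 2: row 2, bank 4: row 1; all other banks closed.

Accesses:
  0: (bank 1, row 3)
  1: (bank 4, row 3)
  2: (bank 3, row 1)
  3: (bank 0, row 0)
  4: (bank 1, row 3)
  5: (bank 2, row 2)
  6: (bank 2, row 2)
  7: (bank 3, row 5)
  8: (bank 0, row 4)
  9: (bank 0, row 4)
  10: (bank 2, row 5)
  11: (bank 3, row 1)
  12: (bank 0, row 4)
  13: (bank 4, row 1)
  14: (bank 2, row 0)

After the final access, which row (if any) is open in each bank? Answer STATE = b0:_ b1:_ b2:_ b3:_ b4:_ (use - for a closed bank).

  [0] b1 r3: no row ⇒ E
  [1] b4 r3: had r1 ⇒ C
  [2] b3 r1: no row ⇒ E
  [3] b0 r0: no row ⇒ E
  [4] b1 r3: had r3 ⇒ H
  [5] b2 r2: had r2 ⇒ H
  [6] b2 r2: had r2 ⇒ H
  [7] b3 r5: had r1 ⇒ C
  [8] b0 r4: had r0 ⇒ C
  [9] b0 r4: had r4 ⇒ H
  [10] b2 r5: had r2 ⇒ C
  [11] b3 r1: had r5 ⇒ C
  [12] b0 r4: had r4 ⇒ H
  [13] b4 r1: had r3 ⇒ C
  [14] b2 r0: had r5 ⇒ C

STATE = b0:4 b1:3 b2:0 b3:1 b4:1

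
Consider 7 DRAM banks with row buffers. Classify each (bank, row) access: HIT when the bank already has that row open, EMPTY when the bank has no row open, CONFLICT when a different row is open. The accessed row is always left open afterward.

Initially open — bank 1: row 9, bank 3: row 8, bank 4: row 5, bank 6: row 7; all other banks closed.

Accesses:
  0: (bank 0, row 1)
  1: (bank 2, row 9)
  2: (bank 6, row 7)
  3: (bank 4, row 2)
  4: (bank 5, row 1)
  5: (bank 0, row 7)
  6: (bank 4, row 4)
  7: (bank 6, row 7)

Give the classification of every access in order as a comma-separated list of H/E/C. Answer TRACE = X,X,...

TRACE = E,E,H,C,E,C,C,H

  [0] b0 r1: no row ⇒ E
  [1] b2 r9: no row ⇒ E
  [2] b6 r7: had r7 ⇒ H
  [3] b4 r2: had r5 ⇒ C
  [4] b5 r1: no row ⇒ E
  [5] b0 r7: had r1 ⇒ C
  [6] b4 r4: had r2 ⇒ C
  [7] b6 r7: had r7 ⇒ H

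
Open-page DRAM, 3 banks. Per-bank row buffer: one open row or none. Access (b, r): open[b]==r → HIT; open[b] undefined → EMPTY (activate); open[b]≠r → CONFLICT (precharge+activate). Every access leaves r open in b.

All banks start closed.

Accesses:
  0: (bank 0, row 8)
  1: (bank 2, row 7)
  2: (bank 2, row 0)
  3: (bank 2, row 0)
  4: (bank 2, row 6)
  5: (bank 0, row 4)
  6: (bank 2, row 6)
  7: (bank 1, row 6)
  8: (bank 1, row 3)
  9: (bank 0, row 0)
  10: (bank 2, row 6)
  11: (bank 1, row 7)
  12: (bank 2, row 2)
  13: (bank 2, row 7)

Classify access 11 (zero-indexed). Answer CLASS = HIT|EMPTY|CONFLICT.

  [0] b0 r8: no row ⇒ E
  [1] b2 r7: no row ⇒ E
  [2] b2 r0: had r7 ⇒ C
  [3] b2 r0: had r0 ⇒ H
  [4] b2 r6: had r0 ⇒ C
  [5] b0 r4: had r8 ⇒ C
  [6] b2 r6: had r6 ⇒ H
  [7] b1 r6: no row ⇒ E
  [8] b1 r3: had r6 ⇒ C
  [9] b0 r0: had r4 ⇒ C
  [10] b2 r6: had r6 ⇒ H
  [11] b1 r7: had r3 ⇒ C
  [12] b2 r2: had r6 ⇒ C
  [13] b2 r7: had r2 ⇒ C

CLASS = CONFLICT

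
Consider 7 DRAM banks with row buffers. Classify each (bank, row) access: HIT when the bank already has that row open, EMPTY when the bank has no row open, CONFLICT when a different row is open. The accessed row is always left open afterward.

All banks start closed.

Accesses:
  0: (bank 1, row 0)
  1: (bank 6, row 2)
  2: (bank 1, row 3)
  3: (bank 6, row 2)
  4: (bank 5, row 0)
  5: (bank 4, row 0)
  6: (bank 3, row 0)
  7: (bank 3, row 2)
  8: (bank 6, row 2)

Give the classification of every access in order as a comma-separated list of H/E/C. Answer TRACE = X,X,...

step 0: bank1 None->0 [EMPTY]
step 1: bank6 None->2 [EMPTY]
step 2: bank1 0->3 [CONFLICT]
step 3: bank6 2->2 [HIT]
step 4: bank5 None->0 [EMPTY]
step 5: bank4 None->0 [EMPTY]
step 6: bank3 None->0 [EMPTY]
step 7: bank3 0->2 [CONFLICT]
step 8: bank6 2->2 [HIT]

TRACE = E,E,C,H,E,E,E,C,H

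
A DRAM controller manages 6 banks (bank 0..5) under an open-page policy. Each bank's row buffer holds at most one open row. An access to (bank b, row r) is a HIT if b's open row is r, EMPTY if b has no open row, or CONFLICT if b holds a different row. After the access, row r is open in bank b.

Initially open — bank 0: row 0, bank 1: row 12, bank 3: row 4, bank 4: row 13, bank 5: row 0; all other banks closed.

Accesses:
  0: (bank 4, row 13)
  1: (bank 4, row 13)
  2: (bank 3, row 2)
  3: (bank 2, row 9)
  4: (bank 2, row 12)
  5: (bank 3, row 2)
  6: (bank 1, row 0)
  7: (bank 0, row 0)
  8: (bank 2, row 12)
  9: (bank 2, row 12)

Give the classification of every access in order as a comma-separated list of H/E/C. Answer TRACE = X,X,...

  [0] b4 r13: had r13 ⇒ H
  [1] b4 r13: had r13 ⇒ H
  [2] b3 r2: had r4 ⇒ C
  [3] b2 r9: no row ⇒ E
  [4] b2 r12: had r9 ⇒ C
  [5] b3 r2: had r2 ⇒ H
  [6] b1 r0: had r12 ⇒ C
  [7] b0 r0: had r0 ⇒ H
  [8] b2 r12: had r12 ⇒ H
  [9] b2 r12: had r12 ⇒ H

TRACE = H,H,C,E,C,H,C,H,H,H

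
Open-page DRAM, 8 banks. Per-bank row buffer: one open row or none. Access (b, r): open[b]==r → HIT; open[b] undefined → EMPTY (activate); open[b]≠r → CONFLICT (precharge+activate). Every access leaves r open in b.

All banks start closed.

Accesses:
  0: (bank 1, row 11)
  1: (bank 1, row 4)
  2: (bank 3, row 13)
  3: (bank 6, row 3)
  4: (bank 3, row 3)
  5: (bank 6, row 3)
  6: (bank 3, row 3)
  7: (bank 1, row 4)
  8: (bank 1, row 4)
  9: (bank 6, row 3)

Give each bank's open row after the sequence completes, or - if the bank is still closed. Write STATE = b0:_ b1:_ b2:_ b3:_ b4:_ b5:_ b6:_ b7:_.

  [0] b1 r11: no row ⇒ E
  [1] b1 r4: had r11 ⇒ C
  [2] b3 r13: no row ⇒ E
  [3] b6 r3: no row ⇒ E
  [4] b3 r3: had r13 ⇒ C
  [5] b6 r3: had r3 ⇒ H
  [6] b3 r3: had r3 ⇒ H
  [7] b1 r4: had r4 ⇒ H
  [8] b1 r4: had r4 ⇒ H
  [9] b6 r3: had r3 ⇒ H

STATE = b0:- b1:4 b2:- b3:3 b4:- b5:- b6:3 b7:-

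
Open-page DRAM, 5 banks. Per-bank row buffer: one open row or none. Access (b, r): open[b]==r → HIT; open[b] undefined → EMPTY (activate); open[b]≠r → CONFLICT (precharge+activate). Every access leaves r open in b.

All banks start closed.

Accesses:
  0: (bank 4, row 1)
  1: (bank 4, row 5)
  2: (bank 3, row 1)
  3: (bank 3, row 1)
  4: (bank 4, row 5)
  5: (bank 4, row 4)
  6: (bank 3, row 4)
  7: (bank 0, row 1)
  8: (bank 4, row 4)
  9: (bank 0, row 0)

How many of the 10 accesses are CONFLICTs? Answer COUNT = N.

  [0] b4 r1: no row ⇒ E
  [1] b4 r5: had r1 ⇒ C
  [2] b3 r1: no row ⇒ E
  [3] b3 r1: had r1 ⇒ H
  [4] b4 r5: had r5 ⇒ H
  [5] b4 r4: had r5 ⇒ C
  [6] b3 r4: had r1 ⇒ C
  [7] b0 r1: no row ⇒ E
  [8] b4 r4: had r4 ⇒ H
  [9] b0 r0: had r1 ⇒ C

COUNT = 4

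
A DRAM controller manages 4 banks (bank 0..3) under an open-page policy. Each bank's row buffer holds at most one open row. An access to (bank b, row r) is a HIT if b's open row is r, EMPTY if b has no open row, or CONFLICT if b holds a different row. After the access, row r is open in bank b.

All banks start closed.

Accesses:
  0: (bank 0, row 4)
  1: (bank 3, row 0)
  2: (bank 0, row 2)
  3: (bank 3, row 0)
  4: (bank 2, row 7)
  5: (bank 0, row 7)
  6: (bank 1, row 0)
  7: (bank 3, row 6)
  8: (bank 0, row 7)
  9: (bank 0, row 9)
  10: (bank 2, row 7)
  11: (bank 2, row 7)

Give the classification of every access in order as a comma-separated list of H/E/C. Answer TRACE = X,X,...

0: bank 0 row 4 — prev None → EMPTY
1: bank 3 row 0 — prev None → EMPTY
2: bank 0 row 2 — prev 4 → CONFLICT
3: bank 3 row 0 — prev 0 → HIT
4: bank 2 row 7 — prev None → EMPTY
5: bank 0 row 7 — prev 2 → CONFLICT
6: bank 1 row 0 — prev None → EMPTY
7: bank 3 row 6 — prev 0 → CONFLICT
8: bank 0 row 7 — prev 7 → HIT
9: bank 0 row 9 — prev 7 → CONFLICT
10: bank 2 row 7 — prev 7 → HIT
11: bank 2 row 7 — prev 7 → HIT

TRACE = E,E,C,H,E,C,E,C,H,C,H,H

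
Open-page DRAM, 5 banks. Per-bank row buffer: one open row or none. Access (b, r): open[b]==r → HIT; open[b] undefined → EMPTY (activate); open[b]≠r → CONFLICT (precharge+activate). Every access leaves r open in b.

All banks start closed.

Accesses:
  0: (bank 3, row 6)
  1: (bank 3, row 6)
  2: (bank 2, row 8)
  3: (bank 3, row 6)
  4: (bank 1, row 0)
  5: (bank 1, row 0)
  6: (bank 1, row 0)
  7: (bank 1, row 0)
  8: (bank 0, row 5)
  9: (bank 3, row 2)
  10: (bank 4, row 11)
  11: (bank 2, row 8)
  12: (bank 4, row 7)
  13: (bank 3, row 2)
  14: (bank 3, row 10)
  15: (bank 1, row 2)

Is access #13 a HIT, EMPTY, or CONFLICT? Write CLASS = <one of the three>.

  [0] b3 r6: no row ⇒ E
  [1] b3 r6: had r6 ⇒ H
  [2] b2 r8: no row ⇒ E
  [3] b3 r6: had r6 ⇒ H
  [4] b1 r0: no row ⇒ E
  [5] b1 r0: had r0 ⇒ H
  [6] b1 r0: had r0 ⇒ H
  [7] b1 r0: had r0 ⇒ H
  [8] b0 r5: no row ⇒ E
  [9] b3 r2: had r6 ⇒ C
  [10] b4 r11: no row ⇒ E
  [11] b2 r8: had r8 ⇒ H
  [12] b4 r7: had r11 ⇒ C
  [13] b3 r2: had r2 ⇒ H
  [14] b3 r10: had r2 ⇒ C
  [15] b1 r2: had r0 ⇒ C

CLASS = HIT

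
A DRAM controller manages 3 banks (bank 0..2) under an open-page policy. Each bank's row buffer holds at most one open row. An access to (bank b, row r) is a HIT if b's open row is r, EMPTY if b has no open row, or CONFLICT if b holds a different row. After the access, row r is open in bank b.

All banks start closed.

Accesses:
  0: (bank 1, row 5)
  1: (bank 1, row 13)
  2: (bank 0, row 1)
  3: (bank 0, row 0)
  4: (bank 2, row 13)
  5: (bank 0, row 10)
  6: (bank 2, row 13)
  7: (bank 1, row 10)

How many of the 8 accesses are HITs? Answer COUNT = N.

COUNT = 1

#0 (1,5) E
#1 (1,13) C  (was 5)
#2 (0,1) E
#3 (0,0) C  (was 1)
#4 (2,13) E
#5 (0,10) C  (was 0)
#6 (2,13) H  (was 13)
#7 (1,10) C  (was 13)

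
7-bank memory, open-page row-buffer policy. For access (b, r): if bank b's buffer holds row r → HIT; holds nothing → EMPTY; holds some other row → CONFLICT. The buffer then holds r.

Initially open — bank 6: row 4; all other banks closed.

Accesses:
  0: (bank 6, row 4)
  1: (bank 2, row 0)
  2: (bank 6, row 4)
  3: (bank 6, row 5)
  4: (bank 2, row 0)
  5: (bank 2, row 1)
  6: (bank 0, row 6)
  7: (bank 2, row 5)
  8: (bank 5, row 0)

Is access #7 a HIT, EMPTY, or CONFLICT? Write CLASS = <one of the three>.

CLASS = CONFLICT

0: bank 6 row 4 — prev 4 → HIT
1: bank 2 row 0 — prev None → EMPTY
2: bank 6 row 4 — prev 4 → HIT
3: bank 6 row 5 — prev 4 → CONFLICT
4: bank 2 row 0 — prev 0 → HIT
5: bank 2 row 1 — prev 0 → CONFLICT
6: bank 0 row 6 — prev None → EMPTY
7: bank 2 row 5 — prev 1 → CONFLICT
8: bank 5 row 0 — prev None → EMPTY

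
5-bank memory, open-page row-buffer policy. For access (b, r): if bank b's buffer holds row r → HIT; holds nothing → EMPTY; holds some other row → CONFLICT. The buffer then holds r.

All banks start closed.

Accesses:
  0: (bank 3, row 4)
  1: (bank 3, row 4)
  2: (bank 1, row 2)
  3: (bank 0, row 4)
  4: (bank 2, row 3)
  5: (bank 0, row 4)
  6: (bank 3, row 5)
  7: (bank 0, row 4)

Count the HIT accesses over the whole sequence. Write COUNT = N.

COUNT = 3

0: bank 3 row 4 — prev None → EMPTY
1: bank 3 row 4 — prev 4 → HIT
2: bank 1 row 2 — prev None → EMPTY
3: bank 0 row 4 — prev None → EMPTY
4: bank 2 row 3 — prev None → EMPTY
5: bank 0 row 4 — prev 4 → HIT
6: bank 3 row 5 — prev 4 → CONFLICT
7: bank 0 row 4 — prev 4 → HIT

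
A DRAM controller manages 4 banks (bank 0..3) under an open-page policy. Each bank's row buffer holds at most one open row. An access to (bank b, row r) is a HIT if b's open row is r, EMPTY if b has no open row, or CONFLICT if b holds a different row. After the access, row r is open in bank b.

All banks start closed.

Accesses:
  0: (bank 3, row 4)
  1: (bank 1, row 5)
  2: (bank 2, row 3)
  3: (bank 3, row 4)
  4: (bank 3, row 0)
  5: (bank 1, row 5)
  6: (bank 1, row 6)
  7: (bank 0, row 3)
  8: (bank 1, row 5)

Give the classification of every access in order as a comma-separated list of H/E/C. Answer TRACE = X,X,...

TRACE = E,E,E,H,C,H,C,E,C

step 0: bank3 None->4 [EMPTY]
step 1: bank1 None->5 [EMPTY]
step 2: bank2 None->3 [EMPTY]
step 3: bank3 4->4 [HIT]
step 4: bank3 4->0 [CONFLICT]
step 5: bank1 5->5 [HIT]
step 6: bank1 5->6 [CONFLICT]
step 7: bank0 None->3 [EMPTY]
step 8: bank1 6->5 [CONFLICT]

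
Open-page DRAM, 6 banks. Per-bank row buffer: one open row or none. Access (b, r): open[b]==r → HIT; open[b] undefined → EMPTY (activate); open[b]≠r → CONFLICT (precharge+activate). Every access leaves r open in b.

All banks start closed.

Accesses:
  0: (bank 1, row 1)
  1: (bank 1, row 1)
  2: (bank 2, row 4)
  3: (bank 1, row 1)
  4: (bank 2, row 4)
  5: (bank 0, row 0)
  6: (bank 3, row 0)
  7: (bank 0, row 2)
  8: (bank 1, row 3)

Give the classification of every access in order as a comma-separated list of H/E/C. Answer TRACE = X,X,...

step 0: bank1 None->1 [EMPTY]
step 1: bank1 1->1 [HIT]
step 2: bank2 None->4 [EMPTY]
step 3: bank1 1->1 [HIT]
step 4: bank2 4->4 [HIT]
step 5: bank0 None->0 [EMPTY]
step 6: bank3 None->0 [EMPTY]
step 7: bank0 0->2 [CONFLICT]
step 8: bank1 1->3 [CONFLICT]

TRACE = E,H,E,H,H,E,E,C,C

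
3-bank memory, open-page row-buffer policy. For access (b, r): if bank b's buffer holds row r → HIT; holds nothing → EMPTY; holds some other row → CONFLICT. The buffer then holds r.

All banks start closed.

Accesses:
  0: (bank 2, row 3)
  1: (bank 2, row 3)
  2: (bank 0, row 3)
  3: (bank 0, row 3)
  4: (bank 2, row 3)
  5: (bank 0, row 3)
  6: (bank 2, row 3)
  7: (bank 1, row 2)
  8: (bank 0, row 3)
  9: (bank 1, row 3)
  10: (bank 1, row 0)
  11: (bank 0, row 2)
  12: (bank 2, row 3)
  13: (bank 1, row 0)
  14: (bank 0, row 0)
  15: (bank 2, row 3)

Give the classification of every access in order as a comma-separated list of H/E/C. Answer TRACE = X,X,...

TRACE = E,H,E,H,H,H,H,E,H,C,C,C,H,H,C,H

0: bank 2 row 3 — prev None → EMPTY
1: bank 2 row 3 — prev 3 → HIT
2: bank 0 row 3 — prev None → EMPTY
3: bank 0 row 3 — prev 3 → HIT
4: bank 2 row 3 — prev 3 → HIT
5: bank 0 row 3 — prev 3 → HIT
6: bank 2 row 3 — prev 3 → HIT
7: bank 1 row 2 — prev None → EMPTY
8: bank 0 row 3 — prev 3 → HIT
9: bank 1 row 3 — prev 2 → CONFLICT
10: bank 1 row 0 — prev 3 → CONFLICT
11: bank 0 row 2 — prev 3 → CONFLICT
12: bank 2 row 3 — prev 3 → HIT
13: bank 1 row 0 — prev 0 → HIT
14: bank 0 row 0 — prev 2 → CONFLICT
15: bank 2 row 3 — prev 3 → HIT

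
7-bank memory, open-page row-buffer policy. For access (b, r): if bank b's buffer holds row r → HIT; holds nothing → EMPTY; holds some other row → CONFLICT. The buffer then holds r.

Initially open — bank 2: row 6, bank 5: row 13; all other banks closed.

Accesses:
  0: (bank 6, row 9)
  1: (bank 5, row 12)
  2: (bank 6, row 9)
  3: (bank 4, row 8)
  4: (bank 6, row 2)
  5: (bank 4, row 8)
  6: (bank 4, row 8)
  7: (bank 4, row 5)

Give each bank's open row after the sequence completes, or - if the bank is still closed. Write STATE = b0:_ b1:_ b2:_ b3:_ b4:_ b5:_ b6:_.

STATE = b0:- b1:- b2:6 b3:- b4:5 b5:12 b6:2

step 0: bank6 None->9 [EMPTY]
step 1: bank5 13->12 [CONFLICT]
step 2: bank6 9->9 [HIT]
step 3: bank4 None->8 [EMPTY]
step 4: bank6 9->2 [CONFLICT]
step 5: bank4 8->8 [HIT]
step 6: bank4 8->8 [HIT]
step 7: bank4 8->5 [CONFLICT]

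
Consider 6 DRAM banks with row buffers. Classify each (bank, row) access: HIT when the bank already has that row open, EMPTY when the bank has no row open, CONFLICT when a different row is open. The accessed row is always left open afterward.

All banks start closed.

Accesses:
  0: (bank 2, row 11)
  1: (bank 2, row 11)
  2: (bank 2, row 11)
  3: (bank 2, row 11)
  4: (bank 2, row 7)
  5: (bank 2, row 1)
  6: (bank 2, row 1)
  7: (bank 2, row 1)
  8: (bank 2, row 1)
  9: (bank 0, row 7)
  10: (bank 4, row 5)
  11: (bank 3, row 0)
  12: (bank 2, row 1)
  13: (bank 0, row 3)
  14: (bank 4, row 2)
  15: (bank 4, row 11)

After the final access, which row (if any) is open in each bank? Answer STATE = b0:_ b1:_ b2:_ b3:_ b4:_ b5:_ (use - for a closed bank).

step 0: bank2 None->11 [EMPTY]
step 1: bank2 11->11 [HIT]
step 2: bank2 11->11 [HIT]
step 3: bank2 11->11 [HIT]
step 4: bank2 11->7 [CONFLICT]
step 5: bank2 7->1 [CONFLICT]
step 6: bank2 1->1 [HIT]
step 7: bank2 1->1 [HIT]
step 8: bank2 1->1 [HIT]
step 9: bank0 None->7 [EMPTY]
step 10: bank4 None->5 [EMPTY]
step 11: bank3 None->0 [EMPTY]
step 12: bank2 1->1 [HIT]
step 13: bank0 7->3 [CONFLICT]
step 14: bank4 5->2 [CONFLICT]
step 15: bank4 2->11 [CONFLICT]

STATE = b0:3 b1:- b2:1 b3:0 b4:11 b5:-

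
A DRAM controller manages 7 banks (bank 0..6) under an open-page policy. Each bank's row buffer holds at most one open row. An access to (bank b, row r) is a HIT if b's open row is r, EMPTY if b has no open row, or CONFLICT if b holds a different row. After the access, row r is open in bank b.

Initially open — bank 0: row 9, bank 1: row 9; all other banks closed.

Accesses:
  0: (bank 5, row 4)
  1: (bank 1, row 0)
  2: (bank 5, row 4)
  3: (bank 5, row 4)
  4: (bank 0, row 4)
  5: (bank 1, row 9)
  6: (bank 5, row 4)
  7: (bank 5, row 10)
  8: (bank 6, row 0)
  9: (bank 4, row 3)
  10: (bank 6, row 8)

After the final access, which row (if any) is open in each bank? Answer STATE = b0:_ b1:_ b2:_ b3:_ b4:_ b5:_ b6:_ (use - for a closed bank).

STATE = b0:4 b1:9 b2:- b3:- b4:3 b5:10 b6:8

  [0] b5 r4: no row ⇒ E
  [1] b1 r0: had r9 ⇒ C
  [2] b5 r4: had r4 ⇒ H
  [3] b5 r4: had r4 ⇒ H
  [4] b0 r4: had r9 ⇒ C
  [5] b1 r9: had r0 ⇒ C
  [6] b5 r4: had r4 ⇒ H
  [7] b5 r10: had r4 ⇒ C
  [8] b6 r0: no row ⇒ E
  [9] b4 r3: no row ⇒ E
  [10] b6 r8: had r0 ⇒ C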